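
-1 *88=-88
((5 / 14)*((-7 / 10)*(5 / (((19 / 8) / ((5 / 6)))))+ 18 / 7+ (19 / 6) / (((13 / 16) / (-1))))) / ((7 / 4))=-0.52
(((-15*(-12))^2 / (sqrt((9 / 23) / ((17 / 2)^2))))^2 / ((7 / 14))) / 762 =64608840000 / 127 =508731023.62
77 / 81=0.95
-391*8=-3128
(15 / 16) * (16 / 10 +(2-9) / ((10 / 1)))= 27 / 32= 0.84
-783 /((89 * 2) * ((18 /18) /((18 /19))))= -7047 /1691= -4.17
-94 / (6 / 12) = -188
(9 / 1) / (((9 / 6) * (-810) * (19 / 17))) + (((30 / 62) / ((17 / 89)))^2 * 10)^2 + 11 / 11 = 814924142231992168 / 197847164436165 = 4118.96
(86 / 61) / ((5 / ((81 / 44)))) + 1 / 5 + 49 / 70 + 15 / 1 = 55086 / 3355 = 16.42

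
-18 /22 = -9 /11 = -0.82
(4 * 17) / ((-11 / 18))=-1224 / 11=-111.27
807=807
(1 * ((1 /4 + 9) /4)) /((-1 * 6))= -37 /96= -0.39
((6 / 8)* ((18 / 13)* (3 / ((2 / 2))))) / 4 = 81 / 104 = 0.78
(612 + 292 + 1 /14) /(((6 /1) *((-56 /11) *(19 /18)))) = -417681 /14896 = -28.04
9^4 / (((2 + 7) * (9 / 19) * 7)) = 219.86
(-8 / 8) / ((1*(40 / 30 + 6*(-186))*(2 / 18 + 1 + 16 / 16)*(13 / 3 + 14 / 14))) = 81 / 1016576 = 0.00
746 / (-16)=-373 / 8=-46.62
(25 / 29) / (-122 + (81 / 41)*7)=-205 / 25723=-0.01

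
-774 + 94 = -680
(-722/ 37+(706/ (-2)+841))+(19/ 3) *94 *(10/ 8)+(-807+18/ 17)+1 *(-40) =366.71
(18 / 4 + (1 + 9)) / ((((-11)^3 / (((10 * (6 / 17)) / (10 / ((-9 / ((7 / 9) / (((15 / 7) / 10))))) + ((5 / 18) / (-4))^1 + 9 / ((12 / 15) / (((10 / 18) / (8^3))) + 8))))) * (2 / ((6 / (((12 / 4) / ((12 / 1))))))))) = 139023216 / 1232446105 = 0.11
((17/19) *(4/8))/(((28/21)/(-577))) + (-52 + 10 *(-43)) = -102691/152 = -675.60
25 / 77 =0.32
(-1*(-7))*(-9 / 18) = -7 / 2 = -3.50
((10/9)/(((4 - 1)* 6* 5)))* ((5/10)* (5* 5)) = 25/162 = 0.15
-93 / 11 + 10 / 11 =-83 / 11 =-7.55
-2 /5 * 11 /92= -11 /230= -0.05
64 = 64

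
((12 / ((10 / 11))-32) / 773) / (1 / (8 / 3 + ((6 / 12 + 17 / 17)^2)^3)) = -126853 / 371040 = -0.34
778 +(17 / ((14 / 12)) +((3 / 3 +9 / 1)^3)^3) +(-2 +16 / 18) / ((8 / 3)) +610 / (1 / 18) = 84000988861 / 84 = 1000011772.15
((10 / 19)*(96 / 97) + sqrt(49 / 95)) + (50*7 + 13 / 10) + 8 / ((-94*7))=7*sqrt(95) / 95 + 2133181691 / 6063470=352.53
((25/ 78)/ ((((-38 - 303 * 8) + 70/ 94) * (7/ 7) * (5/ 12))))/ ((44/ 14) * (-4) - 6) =329/ 19549751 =0.00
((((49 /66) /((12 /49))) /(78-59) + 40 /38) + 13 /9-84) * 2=-1224055 /7524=-162.69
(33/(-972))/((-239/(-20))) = -55/19359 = -0.00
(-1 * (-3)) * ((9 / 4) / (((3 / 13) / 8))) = 234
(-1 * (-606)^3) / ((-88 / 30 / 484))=-36719927640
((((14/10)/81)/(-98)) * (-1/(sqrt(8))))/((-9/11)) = -11 * sqrt(2)/204120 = -0.00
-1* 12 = -12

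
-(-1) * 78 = 78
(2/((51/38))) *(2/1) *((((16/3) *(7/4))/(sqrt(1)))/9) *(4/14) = 1216/1377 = 0.88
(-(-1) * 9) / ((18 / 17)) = 17 / 2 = 8.50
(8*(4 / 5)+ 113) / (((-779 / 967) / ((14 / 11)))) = -8082186 / 42845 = -188.64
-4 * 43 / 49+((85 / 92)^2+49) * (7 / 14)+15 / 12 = 18801313 / 829472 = 22.67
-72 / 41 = -1.76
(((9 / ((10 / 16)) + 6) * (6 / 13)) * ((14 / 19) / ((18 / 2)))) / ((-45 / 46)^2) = 2014432 / 2500875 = 0.81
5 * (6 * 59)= 1770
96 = 96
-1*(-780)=780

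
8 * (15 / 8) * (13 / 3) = 65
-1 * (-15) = 15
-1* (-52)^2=-2704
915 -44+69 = 940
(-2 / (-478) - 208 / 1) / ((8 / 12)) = -149133 / 478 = -311.99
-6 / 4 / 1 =-3 / 2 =-1.50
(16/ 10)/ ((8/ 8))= 8/ 5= 1.60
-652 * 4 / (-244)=652 / 61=10.69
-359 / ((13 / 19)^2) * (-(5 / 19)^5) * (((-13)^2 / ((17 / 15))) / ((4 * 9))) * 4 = 5609375 / 349809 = 16.04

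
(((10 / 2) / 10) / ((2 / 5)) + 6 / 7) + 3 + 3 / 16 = 593 / 112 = 5.29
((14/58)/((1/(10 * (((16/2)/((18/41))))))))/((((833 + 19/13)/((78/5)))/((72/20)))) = 48503/16385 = 2.96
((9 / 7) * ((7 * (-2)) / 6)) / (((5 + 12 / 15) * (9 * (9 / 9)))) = -0.06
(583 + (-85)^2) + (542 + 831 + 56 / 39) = 358115 / 39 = 9182.44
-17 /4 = -4.25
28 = 28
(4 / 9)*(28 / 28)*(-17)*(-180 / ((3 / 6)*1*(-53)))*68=-184960 / 53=-3489.81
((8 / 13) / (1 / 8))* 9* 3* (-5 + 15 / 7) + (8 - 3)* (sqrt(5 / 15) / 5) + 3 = -34287 / 91 + sqrt(3) / 3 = -376.20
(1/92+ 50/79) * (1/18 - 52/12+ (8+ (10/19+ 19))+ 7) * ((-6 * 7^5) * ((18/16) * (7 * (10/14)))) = -12202954706775/1104736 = -11046036.98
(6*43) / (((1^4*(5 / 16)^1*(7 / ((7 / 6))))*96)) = 43 / 30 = 1.43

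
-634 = -634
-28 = -28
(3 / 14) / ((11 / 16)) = 24 / 77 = 0.31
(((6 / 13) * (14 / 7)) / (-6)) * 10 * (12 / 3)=-6.15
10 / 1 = 10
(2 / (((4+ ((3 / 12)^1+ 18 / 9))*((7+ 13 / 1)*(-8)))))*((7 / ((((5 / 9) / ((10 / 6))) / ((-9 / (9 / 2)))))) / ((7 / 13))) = 39 / 250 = 0.16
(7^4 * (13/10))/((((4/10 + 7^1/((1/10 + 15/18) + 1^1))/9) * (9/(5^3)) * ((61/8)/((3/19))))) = 1357765500/675697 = 2009.43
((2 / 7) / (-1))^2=4 / 49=0.08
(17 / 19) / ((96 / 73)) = 1241 / 1824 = 0.68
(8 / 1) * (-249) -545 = -2537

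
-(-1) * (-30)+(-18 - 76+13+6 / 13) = -1437 / 13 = -110.54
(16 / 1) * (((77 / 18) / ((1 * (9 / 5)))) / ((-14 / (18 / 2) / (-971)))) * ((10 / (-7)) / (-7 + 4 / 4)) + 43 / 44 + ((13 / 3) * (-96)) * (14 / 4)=34896431 / 8316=4196.30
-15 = -15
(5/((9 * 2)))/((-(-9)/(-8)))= -20/81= -0.25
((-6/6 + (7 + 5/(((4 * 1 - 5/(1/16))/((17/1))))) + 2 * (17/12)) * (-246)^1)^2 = 5201150161/1444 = 3601904.54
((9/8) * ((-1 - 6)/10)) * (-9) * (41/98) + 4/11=41011/12320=3.33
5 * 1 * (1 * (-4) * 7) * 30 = -4200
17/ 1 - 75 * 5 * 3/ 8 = -989/ 8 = -123.62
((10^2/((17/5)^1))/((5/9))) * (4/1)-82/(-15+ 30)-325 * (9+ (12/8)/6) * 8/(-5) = 1279156/255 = 5016.30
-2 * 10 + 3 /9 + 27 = 22 /3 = 7.33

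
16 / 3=5.33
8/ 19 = 0.42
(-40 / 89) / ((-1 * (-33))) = -40 / 2937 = -0.01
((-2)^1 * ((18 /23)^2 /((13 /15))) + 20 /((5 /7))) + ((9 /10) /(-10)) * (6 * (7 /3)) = 8708549 /343850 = 25.33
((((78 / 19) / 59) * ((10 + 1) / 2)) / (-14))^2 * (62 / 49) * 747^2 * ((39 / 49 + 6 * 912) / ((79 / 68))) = 29026971894866730642 / 11679562003711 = 2485279.15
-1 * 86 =-86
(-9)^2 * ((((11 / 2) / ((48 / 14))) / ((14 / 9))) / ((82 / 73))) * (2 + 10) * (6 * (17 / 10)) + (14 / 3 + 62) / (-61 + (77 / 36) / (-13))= 1367183217 / 150224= 9100.96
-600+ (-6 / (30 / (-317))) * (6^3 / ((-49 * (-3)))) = -124176 / 245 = -506.84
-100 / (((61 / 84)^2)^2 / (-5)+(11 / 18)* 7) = -24893568000 / 1051045679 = -23.68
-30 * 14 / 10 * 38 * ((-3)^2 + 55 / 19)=-18984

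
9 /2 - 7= -5 /2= -2.50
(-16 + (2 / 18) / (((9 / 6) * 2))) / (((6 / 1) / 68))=-14654 / 81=-180.91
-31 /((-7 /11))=341 /7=48.71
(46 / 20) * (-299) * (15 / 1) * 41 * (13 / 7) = -10996323 / 14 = -785451.64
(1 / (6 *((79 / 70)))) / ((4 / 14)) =245 / 474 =0.52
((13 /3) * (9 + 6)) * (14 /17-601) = -663195 /17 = -39011.47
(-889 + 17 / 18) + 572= -5689 / 18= -316.06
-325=-325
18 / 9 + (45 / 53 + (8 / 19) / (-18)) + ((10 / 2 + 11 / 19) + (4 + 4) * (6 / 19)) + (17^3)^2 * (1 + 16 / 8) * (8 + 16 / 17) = 647454802.93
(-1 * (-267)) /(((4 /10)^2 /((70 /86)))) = 233625 /172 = 1358.28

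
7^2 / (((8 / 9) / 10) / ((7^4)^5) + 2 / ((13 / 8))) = 2287245313421048008665 / 57450431734280640772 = 39.81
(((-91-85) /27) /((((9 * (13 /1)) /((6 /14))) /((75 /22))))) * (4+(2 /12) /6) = -7250 /22113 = -0.33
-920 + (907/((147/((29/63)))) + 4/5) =-42432041/46305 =-916.36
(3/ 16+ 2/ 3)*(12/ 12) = 41/ 48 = 0.85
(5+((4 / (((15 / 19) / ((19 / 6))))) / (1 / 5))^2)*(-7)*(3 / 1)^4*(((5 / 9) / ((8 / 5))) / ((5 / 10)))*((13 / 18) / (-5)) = 237368495 / 648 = 366309.41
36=36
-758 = -758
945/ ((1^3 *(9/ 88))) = 9240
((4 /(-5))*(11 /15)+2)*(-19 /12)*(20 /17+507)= -8699473 /7650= -1137.19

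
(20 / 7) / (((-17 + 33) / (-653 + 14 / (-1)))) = -3335 / 28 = -119.11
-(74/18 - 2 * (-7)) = -163/9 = -18.11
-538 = -538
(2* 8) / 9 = 16 / 9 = 1.78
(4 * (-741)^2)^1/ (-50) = -1098162/ 25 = -43926.48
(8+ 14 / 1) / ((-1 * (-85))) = 22 / 85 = 0.26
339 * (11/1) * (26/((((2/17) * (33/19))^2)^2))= 15989389614029/287496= 55616042.01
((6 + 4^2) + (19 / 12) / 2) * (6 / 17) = 547 / 68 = 8.04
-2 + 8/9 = -10/9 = -1.11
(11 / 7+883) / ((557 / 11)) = 68112 / 3899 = 17.47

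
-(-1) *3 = 3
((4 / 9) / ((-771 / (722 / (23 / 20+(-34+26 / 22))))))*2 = 1270720 / 48344013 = 0.03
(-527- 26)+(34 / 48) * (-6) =-2229 / 4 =-557.25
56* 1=56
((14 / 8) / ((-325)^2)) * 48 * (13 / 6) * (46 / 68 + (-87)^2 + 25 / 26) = 23423554 / 1795625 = 13.04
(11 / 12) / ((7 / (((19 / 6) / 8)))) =209 / 4032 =0.05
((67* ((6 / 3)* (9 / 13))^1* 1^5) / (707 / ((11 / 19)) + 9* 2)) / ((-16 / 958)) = -3177207 / 708812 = -4.48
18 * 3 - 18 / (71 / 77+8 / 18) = 38664 / 947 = 40.83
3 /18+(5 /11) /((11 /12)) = 481 /726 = 0.66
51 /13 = 3.92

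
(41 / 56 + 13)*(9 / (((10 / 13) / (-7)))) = -89973 / 80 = -1124.66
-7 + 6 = -1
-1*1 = -1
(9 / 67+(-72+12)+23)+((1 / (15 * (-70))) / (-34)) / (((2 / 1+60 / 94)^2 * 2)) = -2711680459997 / 73555708800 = -36.87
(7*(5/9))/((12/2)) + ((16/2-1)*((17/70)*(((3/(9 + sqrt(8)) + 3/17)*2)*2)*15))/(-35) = -130247/137970 + 612*sqrt(2)/2555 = -0.61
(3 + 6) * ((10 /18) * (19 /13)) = 95 /13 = 7.31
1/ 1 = 1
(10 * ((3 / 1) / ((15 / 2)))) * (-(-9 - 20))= 116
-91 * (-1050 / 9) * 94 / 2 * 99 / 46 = 24699675 / 23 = 1073898.91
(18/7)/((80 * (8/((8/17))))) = 9/4760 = 0.00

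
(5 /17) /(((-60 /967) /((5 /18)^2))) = -24175 /66096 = -0.37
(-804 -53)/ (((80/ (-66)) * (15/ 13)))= 122551/ 200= 612.76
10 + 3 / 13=133 / 13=10.23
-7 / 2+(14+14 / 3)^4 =19668425 / 162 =121410.03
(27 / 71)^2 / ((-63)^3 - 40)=-729 / 1260688567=-0.00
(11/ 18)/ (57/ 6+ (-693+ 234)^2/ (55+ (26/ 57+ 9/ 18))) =70169/ 433408221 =0.00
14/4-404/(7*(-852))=10639/2982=3.57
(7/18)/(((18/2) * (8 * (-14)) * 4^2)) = -1/41472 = -0.00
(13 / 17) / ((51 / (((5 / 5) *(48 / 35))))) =208 / 10115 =0.02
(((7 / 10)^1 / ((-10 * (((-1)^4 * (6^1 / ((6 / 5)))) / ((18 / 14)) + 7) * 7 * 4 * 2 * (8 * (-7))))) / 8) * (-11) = -99 / 35123200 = -0.00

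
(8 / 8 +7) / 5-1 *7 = -27 / 5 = -5.40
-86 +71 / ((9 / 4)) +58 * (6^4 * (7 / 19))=4726274 / 171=27639.03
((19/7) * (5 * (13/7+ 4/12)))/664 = 2185/48804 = 0.04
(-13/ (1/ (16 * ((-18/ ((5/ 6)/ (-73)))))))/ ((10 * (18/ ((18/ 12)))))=-68328/ 25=-2733.12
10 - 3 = 7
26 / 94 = 13 / 47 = 0.28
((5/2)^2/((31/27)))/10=135/248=0.54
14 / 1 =14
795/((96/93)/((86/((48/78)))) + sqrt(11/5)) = 533.33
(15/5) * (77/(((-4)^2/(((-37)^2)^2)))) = 432931191/16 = 27058199.44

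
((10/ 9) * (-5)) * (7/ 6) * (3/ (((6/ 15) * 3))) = -875/ 54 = -16.20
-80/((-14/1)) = 40/7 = 5.71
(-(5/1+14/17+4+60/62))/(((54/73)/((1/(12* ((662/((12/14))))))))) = -415151/263748744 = -0.00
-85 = -85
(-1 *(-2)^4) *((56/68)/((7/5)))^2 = -1600/289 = -5.54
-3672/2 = -1836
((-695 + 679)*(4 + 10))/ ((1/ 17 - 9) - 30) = 5.75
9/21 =3/7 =0.43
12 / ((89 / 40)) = 480 / 89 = 5.39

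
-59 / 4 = -14.75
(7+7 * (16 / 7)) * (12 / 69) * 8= 32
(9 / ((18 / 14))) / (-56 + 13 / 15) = -105 / 827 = -0.13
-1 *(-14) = 14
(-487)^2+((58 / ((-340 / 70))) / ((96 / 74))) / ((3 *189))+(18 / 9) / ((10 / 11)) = 237171.18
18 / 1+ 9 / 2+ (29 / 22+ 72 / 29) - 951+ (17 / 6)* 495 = 304837 / 638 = 477.80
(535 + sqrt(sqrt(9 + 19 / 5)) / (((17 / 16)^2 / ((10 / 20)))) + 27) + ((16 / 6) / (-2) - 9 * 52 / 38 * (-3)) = 256 * sqrt(2) * 5^(3 / 4) / 1445 + 34064 / 57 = 598.45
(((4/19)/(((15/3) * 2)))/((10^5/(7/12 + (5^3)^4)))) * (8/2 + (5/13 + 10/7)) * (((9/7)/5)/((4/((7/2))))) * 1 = 67.23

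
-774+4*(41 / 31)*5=-23174 / 31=-747.55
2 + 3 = 5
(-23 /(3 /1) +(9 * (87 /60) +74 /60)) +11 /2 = 12.12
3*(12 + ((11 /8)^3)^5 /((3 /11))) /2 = 47216367258770113 /70368744177664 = 670.98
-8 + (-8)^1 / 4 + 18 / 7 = -7.43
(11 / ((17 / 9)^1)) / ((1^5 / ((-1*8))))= -792 / 17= -46.59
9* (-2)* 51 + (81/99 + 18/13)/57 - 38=-2597347/2717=-955.96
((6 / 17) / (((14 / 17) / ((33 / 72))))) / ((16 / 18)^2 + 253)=891 / 1151192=0.00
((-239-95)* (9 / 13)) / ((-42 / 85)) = 42585 / 91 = 467.97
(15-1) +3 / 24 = 113 / 8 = 14.12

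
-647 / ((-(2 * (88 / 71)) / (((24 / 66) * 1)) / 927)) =42583599 / 484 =87982.64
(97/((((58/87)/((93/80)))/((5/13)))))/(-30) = -9021/4160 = -2.17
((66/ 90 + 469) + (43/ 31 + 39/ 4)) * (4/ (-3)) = -894419/ 1395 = -641.16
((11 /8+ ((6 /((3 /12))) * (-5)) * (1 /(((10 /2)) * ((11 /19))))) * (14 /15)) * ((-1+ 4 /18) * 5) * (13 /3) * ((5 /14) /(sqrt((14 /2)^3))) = 229255 * sqrt(7) /49896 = 12.16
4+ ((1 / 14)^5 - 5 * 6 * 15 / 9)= -24739903 / 537824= -46.00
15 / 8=1.88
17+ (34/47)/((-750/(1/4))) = 1198483/70500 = 17.00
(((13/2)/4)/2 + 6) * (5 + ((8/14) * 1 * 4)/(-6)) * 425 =4493525/336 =13373.59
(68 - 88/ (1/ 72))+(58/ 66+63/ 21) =-206716/ 33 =-6264.12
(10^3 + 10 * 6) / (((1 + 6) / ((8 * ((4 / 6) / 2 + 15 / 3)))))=135680 / 21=6460.95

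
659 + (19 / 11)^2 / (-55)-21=4245529 / 6655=637.95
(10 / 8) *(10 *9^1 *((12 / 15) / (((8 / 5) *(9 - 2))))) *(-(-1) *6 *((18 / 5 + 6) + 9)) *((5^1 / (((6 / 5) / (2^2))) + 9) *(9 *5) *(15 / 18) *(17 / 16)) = 58694625 / 64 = 917103.52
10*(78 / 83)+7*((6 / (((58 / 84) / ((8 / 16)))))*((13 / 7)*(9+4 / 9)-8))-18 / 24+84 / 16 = 1463627 / 4814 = 304.04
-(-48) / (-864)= -0.06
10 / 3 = 3.33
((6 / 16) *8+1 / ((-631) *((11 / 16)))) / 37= 20807 / 256817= 0.08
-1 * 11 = -11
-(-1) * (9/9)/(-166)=-1/166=-0.01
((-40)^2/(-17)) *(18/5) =-338.82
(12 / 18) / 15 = 2 / 45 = 0.04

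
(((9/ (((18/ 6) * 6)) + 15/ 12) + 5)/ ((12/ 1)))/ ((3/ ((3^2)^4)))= 19683/ 16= 1230.19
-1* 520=-520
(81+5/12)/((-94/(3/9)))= -0.29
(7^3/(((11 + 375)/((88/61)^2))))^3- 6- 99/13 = -35104657194011887561/4814977803253378501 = -7.29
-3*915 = -2745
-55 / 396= -5 / 36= -0.14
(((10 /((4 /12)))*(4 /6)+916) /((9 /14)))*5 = 7280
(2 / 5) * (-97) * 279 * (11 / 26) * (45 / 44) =-243567 / 52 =-4683.98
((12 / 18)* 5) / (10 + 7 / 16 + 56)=160 / 3189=0.05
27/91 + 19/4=1837/364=5.05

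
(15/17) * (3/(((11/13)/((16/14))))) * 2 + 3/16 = 153687/20944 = 7.34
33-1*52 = -19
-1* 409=-409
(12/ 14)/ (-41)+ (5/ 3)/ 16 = 1147/ 13776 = 0.08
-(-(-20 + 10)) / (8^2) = -5 / 32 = -0.16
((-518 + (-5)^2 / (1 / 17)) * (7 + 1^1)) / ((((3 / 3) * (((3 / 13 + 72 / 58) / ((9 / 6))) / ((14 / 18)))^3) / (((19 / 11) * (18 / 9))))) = -21650277194182 / 16924433625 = -1279.23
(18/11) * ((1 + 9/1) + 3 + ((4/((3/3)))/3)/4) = 240/11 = 21.82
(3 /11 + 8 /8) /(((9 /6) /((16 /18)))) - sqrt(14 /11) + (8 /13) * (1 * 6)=17168 /3861 - sqrt(154) /11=3.32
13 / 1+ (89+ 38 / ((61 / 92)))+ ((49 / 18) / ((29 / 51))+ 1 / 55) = 95806589 / 583770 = 164.12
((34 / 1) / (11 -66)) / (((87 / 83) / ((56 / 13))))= -158032 / 62205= -2.54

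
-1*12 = -12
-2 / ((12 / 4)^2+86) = -2 / 95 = -0.02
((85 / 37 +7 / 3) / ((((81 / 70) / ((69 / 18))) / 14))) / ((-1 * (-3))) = 5792780 / 80919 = 71.59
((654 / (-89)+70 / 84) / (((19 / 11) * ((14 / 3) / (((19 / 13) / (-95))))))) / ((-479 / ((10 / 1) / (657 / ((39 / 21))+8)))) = -5467 / 7618756534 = -0.00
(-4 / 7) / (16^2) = -1 / 448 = -0.00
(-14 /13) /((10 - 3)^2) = -2 /91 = -0.02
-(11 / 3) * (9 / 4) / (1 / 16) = -132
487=487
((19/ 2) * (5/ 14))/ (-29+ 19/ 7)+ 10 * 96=706465/ 736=959.87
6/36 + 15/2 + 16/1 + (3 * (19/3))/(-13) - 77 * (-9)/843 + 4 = 296191/10959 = 27.03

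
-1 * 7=-7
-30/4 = -15/2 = -7.50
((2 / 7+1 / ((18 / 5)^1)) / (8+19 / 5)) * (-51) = -6035 / 2478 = -2.44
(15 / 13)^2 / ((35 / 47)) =1.79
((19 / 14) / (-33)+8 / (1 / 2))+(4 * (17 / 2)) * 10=164453 / 462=355.96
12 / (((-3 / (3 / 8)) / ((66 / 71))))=-99 / 71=-1.39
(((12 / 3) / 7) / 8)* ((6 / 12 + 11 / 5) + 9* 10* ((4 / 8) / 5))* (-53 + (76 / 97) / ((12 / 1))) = -150189 / 3395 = -44.24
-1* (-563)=563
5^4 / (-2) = -625 / 2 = -312.50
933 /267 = 311 /89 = 3.49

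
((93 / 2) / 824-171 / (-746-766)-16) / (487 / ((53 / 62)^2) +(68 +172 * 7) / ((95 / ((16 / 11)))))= -1608193918705 / 69681063273024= -0.02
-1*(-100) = 100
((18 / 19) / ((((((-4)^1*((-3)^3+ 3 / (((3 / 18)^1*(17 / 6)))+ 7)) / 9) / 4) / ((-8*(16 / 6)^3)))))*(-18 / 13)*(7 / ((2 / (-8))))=-26320896 / 7163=-3674.56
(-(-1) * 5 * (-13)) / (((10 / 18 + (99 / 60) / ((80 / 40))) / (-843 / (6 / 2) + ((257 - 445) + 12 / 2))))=10834200 / 497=21799.20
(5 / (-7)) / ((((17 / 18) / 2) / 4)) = -720 / 119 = -6.05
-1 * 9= -9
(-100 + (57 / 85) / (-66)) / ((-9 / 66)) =187019 / 255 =733.41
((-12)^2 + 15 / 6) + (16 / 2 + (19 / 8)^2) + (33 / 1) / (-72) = 30659 / 192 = 159.68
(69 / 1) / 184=3 / 8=0.38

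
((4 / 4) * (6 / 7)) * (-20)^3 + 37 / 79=-3791741 / 553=-6856.67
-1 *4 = -4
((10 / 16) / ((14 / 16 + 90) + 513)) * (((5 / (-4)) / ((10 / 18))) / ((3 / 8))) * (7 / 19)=-210 / 91789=-0.00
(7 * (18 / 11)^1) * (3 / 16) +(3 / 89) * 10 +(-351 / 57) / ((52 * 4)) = 730707 / 297616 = 2.46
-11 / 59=-0.19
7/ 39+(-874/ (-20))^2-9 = 7413391/ 3900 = 1900.87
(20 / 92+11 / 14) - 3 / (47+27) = 5734 / 5957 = 0.96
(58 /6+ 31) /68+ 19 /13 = 2731 /1326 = 2.06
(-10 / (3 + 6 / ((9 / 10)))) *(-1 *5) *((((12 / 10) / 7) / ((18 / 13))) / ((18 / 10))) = 650 / 1827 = 0.36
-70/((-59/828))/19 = 57960/1121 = 51.70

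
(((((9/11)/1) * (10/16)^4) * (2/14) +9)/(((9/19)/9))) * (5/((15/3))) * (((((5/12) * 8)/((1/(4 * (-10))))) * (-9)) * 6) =12158754075/9856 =1233639.82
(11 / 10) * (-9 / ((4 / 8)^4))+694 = 2678 / 5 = 535.60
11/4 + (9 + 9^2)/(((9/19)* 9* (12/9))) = 18.58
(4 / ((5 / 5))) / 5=4 / 5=0.80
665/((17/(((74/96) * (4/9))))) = 24605/1836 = 13.40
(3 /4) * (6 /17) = 9 /34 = 0.26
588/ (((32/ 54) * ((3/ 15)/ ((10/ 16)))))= 3100.78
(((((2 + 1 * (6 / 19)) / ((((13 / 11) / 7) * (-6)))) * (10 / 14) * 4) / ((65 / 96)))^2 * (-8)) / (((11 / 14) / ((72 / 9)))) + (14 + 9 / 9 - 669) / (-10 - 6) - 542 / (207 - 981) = -240645882307099 / 31921373016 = -7538.71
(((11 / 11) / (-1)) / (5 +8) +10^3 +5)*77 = 1005928 / 13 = 77379.08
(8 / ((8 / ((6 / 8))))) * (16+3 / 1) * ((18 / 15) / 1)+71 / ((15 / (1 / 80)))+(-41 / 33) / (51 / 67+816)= 12393715423 / 722343600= 17.16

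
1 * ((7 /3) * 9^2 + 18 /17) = 3231 /17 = 190.06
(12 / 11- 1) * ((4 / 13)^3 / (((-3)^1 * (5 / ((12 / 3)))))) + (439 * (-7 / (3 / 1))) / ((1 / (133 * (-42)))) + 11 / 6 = 1382818299311 / 241670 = 5721927.83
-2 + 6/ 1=4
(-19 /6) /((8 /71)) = -1349 /48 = -28.10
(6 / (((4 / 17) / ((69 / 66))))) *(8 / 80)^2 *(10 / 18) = 391 / 2640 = 0.15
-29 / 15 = -1.93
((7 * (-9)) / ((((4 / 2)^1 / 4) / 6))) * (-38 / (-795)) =-9576 / 265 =-36.14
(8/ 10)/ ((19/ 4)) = 16/ 95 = 0.17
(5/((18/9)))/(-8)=-5/16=-0.31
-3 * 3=-9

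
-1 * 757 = -757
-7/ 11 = -0.64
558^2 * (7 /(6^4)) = 6727 /4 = 1681.75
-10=-10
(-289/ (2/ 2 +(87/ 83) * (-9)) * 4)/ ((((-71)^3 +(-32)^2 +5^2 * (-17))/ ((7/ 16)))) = -23987/ 142924800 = -0.00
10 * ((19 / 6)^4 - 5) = 619205 / 648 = 955.56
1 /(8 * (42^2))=1 /14112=0.00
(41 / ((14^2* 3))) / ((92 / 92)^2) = 41 / 588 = 0.07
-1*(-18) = 18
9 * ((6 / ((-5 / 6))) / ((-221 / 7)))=2268 / 1105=2.05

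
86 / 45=1.91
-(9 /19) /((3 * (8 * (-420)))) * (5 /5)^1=1 /21280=0.00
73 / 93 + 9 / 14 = 1859 / 1302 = 1.43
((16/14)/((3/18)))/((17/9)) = 432/119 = 3.63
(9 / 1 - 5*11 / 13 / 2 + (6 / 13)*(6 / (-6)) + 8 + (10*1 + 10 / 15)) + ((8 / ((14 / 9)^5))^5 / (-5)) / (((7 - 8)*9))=6721757390306889063735676519 / 267784581974500511393141760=25.10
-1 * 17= -17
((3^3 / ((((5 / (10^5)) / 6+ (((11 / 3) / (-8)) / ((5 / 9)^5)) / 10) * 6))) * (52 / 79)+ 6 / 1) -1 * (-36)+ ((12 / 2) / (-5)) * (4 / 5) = 193038910074 / 5131308725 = 37.62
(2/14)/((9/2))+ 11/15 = 241/315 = 0.77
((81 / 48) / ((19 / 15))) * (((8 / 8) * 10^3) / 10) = 10125 / 76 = 133.22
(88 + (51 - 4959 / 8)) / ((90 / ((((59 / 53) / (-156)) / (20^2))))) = 226973 / 2381184000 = 0.00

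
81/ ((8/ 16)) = 162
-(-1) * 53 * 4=212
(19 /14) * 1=19 /14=1.36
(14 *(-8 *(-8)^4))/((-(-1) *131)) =-3501.92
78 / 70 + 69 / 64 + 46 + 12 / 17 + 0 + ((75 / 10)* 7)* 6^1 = 13857247 / 38080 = 363.90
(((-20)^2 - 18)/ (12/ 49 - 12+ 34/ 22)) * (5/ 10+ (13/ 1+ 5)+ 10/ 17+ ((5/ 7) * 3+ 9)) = -105816865/ 93551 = -1131.11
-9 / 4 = -2.25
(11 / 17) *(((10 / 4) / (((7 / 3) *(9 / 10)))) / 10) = 55 / 714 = 0.08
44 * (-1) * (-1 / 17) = 44 / 17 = 2.59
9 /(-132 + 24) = -1 /12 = -0.08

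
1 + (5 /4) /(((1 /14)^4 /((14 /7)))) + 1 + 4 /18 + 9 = 864461 /9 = 96051.22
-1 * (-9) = 9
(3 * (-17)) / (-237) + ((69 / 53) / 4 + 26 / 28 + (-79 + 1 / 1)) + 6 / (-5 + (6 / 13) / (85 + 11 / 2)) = -15300706583 / 196839244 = -77.73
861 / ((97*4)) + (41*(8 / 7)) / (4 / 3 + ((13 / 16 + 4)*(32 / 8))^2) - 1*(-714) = 34730784273 / 48483316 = 716.35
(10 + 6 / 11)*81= 854.18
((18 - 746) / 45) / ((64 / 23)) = -5.81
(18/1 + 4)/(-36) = -11/18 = -0.61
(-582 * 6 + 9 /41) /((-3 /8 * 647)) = 381768 /26527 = 14.39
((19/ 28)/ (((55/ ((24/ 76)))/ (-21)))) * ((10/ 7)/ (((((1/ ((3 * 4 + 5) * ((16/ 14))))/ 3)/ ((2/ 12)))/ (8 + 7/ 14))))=-5202/ 539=-9.65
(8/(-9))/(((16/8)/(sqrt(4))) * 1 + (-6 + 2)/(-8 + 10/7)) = -184/333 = -0.55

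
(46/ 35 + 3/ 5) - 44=-1473/ 35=-42.09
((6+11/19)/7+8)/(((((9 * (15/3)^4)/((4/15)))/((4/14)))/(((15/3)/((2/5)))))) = 4756/3142125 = 0.00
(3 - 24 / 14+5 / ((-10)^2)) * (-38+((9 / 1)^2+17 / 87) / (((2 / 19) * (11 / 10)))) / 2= 5395069 / 12180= 442.94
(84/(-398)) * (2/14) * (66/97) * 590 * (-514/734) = 60045480/7084201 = 8.48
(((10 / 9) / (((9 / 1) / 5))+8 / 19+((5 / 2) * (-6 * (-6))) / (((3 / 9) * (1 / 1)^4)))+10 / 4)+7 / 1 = 863497 / 3078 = 280.54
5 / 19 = 0.26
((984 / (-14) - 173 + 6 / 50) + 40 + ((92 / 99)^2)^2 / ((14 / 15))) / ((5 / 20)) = -4535827581272 / 5603476725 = -809.47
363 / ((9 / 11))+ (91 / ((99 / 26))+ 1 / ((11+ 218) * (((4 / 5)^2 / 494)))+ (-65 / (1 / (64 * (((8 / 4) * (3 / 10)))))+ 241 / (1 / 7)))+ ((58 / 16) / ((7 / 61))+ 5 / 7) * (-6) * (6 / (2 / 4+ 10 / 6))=-14438125673 / 16504488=-874.80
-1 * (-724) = 724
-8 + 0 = -8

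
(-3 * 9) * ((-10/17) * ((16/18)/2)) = 7.06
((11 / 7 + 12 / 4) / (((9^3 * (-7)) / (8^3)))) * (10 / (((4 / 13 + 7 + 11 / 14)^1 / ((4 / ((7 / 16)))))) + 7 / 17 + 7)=-7675543552 / 894489561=-8.58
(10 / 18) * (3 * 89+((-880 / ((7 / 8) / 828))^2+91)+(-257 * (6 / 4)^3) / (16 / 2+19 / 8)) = 14101135594955875 / 36603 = 385245351336.12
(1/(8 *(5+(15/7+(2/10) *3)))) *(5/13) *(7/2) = 1225/56368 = 0.02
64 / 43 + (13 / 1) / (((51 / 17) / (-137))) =-76391 / 129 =-592.18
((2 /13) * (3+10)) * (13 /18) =13 /9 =1.44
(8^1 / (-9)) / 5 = -8 / 45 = -0.18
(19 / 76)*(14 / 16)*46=161 / 16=10.06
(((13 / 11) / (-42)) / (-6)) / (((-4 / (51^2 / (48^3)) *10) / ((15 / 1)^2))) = -18785 / 30277632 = -0.00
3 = 3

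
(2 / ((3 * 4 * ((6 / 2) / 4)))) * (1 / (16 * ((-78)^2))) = 1 / 438048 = 0.00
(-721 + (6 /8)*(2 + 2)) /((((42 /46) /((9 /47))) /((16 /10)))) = -396336 /1645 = -240.93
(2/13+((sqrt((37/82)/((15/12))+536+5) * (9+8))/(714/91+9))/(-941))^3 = 8349404316554/2125244422425865-199067503673063 * sqrt(2527855)/177087752056144903025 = 0.00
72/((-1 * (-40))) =9/5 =1.80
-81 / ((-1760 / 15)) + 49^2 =845395 / 352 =2401.69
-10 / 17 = -0.59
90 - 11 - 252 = -173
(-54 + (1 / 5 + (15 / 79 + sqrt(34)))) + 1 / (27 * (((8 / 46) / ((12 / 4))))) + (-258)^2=sqrt(34) + 945786829 / 14220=66516.86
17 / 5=3.40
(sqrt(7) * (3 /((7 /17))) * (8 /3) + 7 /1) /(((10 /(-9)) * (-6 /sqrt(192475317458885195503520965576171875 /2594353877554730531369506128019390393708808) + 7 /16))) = 923881523802648938416900634765625000 /162650104259272830079020366640504588810802399 + 125647887237160255624698486328125000000 * sqrt(7) /7969855108704368673871997965384724851729317551 + 18990698327064742197537315246087000000000 * sqrt(6) /162650104259272830079020366640504588810802399 + 52708876989404182425817854560568000000000 * sqrt(42) /162650104259272830079020366640504588810802399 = 0.00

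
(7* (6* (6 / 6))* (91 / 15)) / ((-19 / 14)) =-17836 / 95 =-187.75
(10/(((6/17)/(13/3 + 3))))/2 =935/9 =103.89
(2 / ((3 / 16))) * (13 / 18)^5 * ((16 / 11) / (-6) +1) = 9282325 / 5845851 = 1.59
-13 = -13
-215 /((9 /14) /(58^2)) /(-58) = 174580 /9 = 19397.78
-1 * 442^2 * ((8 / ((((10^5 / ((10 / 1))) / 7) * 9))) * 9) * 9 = -6153966 / 625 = -9846.35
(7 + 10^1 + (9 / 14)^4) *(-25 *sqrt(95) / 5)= -3298165 *sqrt(95) / 38416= -836.80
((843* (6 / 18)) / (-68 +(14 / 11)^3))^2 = 139884228121 / 7702519696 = 18.16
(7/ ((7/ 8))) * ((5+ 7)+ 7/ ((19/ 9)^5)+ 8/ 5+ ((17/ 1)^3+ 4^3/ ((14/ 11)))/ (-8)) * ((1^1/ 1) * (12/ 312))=-420590816753/ 2253250090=-186.66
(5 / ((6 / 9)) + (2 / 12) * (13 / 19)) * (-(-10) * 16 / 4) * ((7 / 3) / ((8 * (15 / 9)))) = 3038 / 57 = 53.30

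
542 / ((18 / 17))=4607 / 9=511.89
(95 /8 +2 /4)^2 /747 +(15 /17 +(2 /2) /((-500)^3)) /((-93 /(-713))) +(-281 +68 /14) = -498491838980773 /1851937500000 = -269.17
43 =43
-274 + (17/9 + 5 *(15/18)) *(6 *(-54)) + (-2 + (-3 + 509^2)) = 256840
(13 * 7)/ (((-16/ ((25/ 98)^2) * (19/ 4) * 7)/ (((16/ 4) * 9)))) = -73125/ 182476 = -0.40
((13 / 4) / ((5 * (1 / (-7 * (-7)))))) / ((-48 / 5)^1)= -637 / 192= -3.32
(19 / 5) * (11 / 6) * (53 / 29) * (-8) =-44308 / 435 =-101.86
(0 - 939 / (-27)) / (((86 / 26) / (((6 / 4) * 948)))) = 642902 / 43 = 14951.21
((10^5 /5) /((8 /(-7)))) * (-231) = 4042500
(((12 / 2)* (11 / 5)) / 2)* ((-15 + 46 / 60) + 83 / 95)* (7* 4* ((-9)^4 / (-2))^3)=33120794172663351 / 380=87159984664903.56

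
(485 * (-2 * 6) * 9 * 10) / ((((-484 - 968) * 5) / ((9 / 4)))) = 39285 / 242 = 162.33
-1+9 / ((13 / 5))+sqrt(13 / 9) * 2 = 2 * sqrt(13) / 3+32 / 13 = 4.87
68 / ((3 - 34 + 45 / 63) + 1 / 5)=-2380 / 1053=-2.26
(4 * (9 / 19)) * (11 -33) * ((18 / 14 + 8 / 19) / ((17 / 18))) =-3236112 / 42959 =-75.33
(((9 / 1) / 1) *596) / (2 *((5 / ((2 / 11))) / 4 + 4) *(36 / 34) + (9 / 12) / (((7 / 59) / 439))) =851088 / 443971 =1.92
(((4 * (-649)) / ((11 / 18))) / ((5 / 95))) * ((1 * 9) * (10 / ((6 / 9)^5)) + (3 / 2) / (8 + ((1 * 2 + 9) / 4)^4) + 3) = -616442712453 / 11126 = -55405600.62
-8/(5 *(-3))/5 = 8/75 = 0.11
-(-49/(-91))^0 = -1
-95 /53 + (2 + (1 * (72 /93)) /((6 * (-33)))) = 11041 /54219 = 0.20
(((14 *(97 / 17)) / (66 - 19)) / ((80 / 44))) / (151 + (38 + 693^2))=1067 / 548385660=0.00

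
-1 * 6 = -6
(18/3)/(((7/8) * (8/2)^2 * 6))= 1/14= 0.07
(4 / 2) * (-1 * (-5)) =10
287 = 287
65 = 65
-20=-20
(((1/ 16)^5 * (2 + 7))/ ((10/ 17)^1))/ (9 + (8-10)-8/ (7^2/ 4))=0.00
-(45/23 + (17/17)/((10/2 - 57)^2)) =-121703/62192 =-1.96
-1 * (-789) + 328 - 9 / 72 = 8935 / 8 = 1116.88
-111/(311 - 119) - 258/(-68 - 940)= -433/1344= -0.32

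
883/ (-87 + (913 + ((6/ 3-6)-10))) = 883/ 812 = 1.09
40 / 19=2.11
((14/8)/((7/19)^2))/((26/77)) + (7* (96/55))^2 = 58977011/314600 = 187.47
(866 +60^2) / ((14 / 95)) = 30305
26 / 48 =13 / 24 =0.54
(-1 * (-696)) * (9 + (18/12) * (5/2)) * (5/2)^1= 22185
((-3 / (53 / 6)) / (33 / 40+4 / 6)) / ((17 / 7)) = -15120 / 161279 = -0.09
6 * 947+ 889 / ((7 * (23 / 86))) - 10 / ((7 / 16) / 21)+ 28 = 131212 / 23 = 5704.87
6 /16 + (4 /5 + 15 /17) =1399 /680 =2.06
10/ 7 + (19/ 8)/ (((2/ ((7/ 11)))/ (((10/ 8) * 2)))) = 3.32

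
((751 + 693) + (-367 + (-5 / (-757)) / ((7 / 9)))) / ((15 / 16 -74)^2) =1461009408 / 7241406739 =0.20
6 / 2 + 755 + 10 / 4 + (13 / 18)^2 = 761.02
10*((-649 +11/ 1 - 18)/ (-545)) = 1312/ 109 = 12.04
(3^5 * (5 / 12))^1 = 405 / 4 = 101.25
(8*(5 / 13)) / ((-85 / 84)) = -3.04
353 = 353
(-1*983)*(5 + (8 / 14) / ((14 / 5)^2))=-4986.65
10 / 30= 1 / 3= 0.33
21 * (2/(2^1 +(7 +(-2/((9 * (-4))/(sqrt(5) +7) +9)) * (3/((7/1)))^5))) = 3949006334/845006727-470596 * sqrt(5)/281668909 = 4.67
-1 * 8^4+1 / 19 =-4095.95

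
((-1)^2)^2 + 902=903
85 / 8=10.62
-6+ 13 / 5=-17 / 5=-3.40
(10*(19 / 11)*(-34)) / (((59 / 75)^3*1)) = -2725312500 / 2259169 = -1206.33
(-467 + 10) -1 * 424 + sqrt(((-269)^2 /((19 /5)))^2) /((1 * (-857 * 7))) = -100779066 /113981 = -884.17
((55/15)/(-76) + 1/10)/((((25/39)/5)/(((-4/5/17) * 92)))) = -1.75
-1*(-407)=407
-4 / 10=-2 / 5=-0.40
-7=-7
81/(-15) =-27/5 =-5.40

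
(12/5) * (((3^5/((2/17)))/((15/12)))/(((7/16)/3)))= 4758912/175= 27193.78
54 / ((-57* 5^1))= -18 / 95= -0.19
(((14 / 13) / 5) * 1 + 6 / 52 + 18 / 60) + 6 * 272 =106121 / 65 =1632.63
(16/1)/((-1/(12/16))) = -12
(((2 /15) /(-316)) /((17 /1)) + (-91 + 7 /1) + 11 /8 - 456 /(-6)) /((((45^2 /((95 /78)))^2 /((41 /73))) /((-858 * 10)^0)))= -15802864889 /11740304759508000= -0.00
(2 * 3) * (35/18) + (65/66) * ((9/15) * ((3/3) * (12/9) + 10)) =202/11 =18.36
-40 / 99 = -0.40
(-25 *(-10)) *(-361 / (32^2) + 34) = 8411.87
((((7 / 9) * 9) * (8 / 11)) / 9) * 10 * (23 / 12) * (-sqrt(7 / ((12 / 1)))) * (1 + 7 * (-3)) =32200 * sqrt(21) / 891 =165.61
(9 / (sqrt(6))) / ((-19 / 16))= -24*sqrt(6) / 19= -3.09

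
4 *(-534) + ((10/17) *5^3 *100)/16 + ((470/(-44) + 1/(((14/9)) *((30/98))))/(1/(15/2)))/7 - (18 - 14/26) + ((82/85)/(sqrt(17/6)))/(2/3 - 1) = -57963221/34034 - 246 *sqrt(102)/1445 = -1704.82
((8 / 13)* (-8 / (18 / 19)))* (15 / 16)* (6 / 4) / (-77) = 95 / 1001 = 0.09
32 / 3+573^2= 985019 / 3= 328339.67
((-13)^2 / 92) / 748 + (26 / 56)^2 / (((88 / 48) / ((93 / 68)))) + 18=122492459 / 6743968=18.16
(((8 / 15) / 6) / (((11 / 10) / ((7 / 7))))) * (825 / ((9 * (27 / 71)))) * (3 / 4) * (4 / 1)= 14200 / 243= 58.44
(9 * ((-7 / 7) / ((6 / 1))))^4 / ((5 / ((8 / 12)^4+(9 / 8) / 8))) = 1753 / 5120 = 0.34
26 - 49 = -23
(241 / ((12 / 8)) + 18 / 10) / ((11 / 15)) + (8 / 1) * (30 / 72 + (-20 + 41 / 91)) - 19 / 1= 148598 / 3003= 49.48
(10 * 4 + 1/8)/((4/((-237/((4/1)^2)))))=-76077/512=-148.59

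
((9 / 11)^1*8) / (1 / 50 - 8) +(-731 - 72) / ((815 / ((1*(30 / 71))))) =-1.24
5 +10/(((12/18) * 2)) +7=19.50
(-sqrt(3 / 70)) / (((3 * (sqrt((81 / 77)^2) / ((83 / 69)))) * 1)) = -913 * sqrt(210) / 167670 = -0.08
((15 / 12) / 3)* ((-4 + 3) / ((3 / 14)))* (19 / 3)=-665 / 54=-12.31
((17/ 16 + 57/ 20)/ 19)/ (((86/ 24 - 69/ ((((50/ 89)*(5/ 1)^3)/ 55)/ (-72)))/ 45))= 5281875/ 2219876932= 0.00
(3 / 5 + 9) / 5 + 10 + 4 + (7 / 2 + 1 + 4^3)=4221 / 50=84.42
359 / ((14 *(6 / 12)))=359 / 7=51.29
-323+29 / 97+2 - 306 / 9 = -34406 / 97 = -354.70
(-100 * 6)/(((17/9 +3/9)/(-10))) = 2700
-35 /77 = -5 /11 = -0.45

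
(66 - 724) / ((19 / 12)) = -415.58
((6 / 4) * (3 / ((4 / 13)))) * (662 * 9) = 348543 / 4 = 87135.75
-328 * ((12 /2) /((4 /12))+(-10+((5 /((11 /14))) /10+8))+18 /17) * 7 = -7597464 /187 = -40628.15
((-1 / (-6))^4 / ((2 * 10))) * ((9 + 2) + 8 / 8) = 1 / 2160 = 0.00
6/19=0.32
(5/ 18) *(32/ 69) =80/ 621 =0.13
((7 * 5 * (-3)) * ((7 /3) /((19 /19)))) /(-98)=5 /2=2.50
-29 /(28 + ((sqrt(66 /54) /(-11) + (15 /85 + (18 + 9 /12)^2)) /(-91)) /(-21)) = -21862304148052368 /21247189496483315 - 12300357888 * sqrt(11) /21247189496483315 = -1.03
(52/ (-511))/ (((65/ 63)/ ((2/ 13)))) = -0.02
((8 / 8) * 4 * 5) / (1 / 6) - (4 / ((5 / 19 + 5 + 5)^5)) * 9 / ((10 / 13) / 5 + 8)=15326541672802 / 127721221875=120.00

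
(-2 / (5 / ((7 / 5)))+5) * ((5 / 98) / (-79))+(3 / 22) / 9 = 7846 / 638715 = 0.01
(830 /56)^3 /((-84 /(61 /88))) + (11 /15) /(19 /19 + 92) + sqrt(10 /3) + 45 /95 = -37829102067433 /1433648240640 + sqrt(30) /3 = -24.56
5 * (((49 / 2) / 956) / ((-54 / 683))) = -167335 / 103248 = -1.62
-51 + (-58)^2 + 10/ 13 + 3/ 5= 215434/ 65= 3314.37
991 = 991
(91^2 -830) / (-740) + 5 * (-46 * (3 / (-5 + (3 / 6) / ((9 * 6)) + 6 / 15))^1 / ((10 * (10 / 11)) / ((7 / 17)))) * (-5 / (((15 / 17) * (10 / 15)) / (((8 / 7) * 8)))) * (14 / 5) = -73946129 / 49580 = -1491.45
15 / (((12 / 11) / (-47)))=-2585 / 4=-646.25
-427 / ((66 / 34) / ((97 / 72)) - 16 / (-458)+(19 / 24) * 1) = -3869860008 / 20549903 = -188.32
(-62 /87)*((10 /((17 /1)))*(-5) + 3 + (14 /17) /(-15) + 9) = -142352 /22185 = -6.42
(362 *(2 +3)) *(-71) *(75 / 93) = -3212750 / 31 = -103637.10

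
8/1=8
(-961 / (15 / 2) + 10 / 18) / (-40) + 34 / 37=273617 / 66600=4.11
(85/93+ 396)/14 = 36913/1302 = 28.35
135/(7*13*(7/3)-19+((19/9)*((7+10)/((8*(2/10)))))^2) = 139968/722093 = 0.19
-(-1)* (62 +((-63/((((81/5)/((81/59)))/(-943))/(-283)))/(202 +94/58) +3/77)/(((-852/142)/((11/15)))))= 6710719459/7316295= 917.23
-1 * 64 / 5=-64 / 5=-12.80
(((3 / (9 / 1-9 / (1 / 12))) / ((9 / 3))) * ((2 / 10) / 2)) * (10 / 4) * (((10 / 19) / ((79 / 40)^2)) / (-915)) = 800 / 2148295743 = 0.00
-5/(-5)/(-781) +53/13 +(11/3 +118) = 3829985/30459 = 125.74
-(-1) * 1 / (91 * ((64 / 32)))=1 / 182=0.01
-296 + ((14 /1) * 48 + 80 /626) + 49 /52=6137193 /16276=377.07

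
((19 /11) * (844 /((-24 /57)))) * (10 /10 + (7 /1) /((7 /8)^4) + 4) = -442629681 /7546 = -58657.52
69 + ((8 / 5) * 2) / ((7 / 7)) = 361 / 5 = 72.20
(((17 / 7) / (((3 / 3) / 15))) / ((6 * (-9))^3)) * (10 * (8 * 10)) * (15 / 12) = -10625 / 45927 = -0.23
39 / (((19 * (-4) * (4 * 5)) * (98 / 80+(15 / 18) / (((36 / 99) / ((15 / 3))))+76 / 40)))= -117 / 66500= -0.00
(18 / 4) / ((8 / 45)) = 405 / 16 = 25.31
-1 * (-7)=7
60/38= 30/19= 1.58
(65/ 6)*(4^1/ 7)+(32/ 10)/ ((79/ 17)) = 57062/ 8295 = 6.88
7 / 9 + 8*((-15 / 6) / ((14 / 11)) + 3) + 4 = 823 / 63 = 13.06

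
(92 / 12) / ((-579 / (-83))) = 1909 / 1737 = 1.10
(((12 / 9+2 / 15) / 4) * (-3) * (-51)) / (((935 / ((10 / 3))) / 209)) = 209 / 5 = 41.80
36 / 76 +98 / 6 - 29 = -695 / 57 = -12.19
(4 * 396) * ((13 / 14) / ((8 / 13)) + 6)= 83259 / 7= 11894.14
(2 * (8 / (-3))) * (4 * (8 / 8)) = -64 / 3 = -21.33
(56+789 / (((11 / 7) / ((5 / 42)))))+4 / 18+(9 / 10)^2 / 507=194073823 / 1673100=116.00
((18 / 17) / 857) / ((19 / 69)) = 1242 / 276811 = 0.00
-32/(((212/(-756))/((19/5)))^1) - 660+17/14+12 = -790807/3710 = -213.16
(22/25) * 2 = 44/25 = 1.76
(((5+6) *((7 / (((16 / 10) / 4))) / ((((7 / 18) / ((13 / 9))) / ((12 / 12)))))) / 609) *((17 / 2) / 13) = 935 / 1218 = 0.77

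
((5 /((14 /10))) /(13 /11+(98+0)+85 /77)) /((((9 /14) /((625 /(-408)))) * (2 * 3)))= -109375 /7733232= -0.01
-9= -9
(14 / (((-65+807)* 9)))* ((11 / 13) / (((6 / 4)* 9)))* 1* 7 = 154 / 167427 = 0.00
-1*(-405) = 405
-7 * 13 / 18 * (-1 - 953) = 4823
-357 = -357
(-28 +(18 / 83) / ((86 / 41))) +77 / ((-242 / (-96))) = 103991 / 39259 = 2.65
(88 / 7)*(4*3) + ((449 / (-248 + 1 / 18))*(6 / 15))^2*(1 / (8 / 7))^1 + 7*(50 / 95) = 10265459776672 / 66228576925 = 155.00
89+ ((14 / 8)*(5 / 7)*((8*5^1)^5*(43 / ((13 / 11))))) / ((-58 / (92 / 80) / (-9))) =313315233553 / 377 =831074890.06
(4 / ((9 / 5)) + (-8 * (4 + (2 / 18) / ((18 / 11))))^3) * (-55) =1007327996180 / 531441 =1895465.34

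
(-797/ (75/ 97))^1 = -77309/ 75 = -1030.79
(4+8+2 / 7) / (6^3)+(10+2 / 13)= 100351 / 9828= 10.21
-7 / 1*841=-5887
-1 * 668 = -668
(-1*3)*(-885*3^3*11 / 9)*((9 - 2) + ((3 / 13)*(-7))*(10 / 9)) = 5928615 / 13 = 456047.31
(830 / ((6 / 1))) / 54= 415 / 162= 2.56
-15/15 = -1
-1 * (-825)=825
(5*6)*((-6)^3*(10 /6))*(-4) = 43200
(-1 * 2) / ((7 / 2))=-4 / 7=-0.57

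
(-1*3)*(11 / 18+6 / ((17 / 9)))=-11.36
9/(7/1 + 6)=9/13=0.69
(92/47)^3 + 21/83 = 66811387/8617309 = 7.75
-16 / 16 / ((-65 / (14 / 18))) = 7 / 585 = 0.01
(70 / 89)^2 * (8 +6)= 68600 / 7921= 8.66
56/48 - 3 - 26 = -167/6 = -27.83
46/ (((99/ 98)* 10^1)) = 2254/ 495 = 4.55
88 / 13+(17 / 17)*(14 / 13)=102 / 13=7.85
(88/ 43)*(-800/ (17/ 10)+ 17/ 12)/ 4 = -240.04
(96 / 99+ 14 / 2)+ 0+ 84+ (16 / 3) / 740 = 187173 / 2035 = 91.98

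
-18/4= -9/2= -4.50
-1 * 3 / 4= -3 / 4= -0.75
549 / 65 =8.45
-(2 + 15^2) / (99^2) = -227 / 9801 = -0.02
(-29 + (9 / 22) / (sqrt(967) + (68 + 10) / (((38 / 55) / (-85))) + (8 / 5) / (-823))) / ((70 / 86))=-1715832944592877462489 / 48158833021613857620 - 52570890335 * sqrt(967) / 9631766604322771524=-35.63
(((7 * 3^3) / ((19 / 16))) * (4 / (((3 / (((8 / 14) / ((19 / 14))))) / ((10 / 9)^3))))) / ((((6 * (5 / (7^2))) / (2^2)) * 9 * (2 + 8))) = 7024640 / 789507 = 8.90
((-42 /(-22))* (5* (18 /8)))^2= 893025 /1936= 461.27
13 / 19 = 0.68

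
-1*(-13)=13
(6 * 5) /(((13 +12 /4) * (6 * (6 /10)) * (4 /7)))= 175 /192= 0.91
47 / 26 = 1.81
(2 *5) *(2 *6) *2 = 240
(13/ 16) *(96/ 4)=39/ 2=19.50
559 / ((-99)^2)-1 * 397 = -396.94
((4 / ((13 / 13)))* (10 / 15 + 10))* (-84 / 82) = -1792 / 41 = -43.71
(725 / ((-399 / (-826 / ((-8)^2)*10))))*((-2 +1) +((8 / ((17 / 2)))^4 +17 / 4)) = 15172934125 / 16036032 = 946.18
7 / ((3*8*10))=7 / 240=0.03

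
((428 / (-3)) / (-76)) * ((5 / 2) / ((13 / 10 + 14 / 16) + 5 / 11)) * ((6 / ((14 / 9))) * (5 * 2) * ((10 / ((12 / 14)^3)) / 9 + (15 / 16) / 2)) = 2554825625 / 16619148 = 153.73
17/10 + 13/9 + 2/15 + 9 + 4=293/18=16.28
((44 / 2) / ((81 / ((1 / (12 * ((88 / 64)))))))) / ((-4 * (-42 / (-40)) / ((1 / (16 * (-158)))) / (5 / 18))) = 25 / 58051728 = 0.00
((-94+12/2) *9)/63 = -88/7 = -12.57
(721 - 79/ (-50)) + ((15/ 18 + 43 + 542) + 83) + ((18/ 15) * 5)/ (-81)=939154/ 675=1391.34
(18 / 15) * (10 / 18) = 2 / 3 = 0.67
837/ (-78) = -279/ 26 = -10.73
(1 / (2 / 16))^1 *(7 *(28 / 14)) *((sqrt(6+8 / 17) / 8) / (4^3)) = 7 *sqrt(1870) / 544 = 0.56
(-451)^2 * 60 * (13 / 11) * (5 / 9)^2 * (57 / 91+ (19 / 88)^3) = 8293228839125 / 2927232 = 2833130.01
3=3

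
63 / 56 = 9 / 8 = 1.12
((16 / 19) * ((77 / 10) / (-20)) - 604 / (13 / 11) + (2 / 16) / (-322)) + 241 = -4301222927 / 15906800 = -270.40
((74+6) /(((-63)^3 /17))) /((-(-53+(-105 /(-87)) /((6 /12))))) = -39440 /366818949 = -0.00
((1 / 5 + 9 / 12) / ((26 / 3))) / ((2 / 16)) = 57 / 65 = 0.88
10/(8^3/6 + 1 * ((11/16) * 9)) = 480/4393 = 0.11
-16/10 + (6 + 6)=52/5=10.40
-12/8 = -3/2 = -1.50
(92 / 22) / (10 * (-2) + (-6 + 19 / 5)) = -230 / 1221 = -0.19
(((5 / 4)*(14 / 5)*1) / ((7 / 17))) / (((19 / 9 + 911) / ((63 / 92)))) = 0.01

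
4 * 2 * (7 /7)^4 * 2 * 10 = 160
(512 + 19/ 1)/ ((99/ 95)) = 5605/ 11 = 509.55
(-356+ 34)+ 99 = -223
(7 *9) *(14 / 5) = 176.40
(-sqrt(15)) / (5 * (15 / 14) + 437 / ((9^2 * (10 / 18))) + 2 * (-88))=630 * sqrt(15) / 101387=0.02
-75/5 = -15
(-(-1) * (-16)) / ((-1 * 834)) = 8 / 417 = 0.02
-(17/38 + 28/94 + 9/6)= -2005/893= -2.25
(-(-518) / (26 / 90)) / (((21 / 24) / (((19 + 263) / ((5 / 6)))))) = 9014976 / 13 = 693459.69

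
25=25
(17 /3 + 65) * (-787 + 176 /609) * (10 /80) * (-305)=7744764655 /3654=2119530.56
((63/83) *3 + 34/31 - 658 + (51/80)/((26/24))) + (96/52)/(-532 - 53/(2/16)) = -104571917289/159886220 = -654.04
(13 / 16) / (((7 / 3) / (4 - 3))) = 39 / 112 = 0.35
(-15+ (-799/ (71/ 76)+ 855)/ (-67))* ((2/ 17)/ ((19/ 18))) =-1.67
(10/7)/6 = 5/21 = 0.24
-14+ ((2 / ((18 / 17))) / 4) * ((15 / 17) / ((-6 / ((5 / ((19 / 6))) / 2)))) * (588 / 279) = -149653 / 10602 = -14.12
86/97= 0.89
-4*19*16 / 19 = -64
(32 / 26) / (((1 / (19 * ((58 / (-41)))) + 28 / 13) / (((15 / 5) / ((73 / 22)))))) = 1163712 / 2213579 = 0.53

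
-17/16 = -1.06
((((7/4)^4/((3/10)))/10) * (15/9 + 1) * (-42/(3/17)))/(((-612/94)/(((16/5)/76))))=789929/61560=12.83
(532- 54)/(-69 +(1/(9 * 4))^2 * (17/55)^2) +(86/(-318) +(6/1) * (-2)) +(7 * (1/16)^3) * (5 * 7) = -3371603334381851/176171673391104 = -19.14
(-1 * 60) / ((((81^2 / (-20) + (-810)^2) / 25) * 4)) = -2500 / 4371813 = -0.00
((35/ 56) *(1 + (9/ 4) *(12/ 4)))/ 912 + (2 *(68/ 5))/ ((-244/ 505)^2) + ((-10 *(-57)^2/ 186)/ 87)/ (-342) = 34127079058955/ 292877111808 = 116.52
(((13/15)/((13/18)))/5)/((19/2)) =12/475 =0.03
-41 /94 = -0.44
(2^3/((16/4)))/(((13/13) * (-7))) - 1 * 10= -72/7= -10.29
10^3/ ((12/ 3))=250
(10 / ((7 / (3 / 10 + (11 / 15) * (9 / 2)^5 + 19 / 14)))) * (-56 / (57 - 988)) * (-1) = -1517447 / 13034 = -116.42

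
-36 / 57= -12 / 19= -0.63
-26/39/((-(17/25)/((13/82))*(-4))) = -325/8364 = -0.04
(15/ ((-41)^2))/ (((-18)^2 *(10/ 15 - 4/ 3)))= -5/ 121032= -0.00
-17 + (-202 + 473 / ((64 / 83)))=25243 / 64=394.42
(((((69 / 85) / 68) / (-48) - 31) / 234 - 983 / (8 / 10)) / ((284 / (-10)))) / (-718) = -2045646931 / 33944007168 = -0.06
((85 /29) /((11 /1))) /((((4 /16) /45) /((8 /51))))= 2400 /319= 7.52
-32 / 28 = -8 / 7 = -1.14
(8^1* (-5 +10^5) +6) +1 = 799967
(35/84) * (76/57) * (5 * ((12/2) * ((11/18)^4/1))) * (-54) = -366025/2916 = -125.52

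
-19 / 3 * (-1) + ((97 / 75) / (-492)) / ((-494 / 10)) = 11544877 / 1822860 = 6.33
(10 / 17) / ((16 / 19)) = 95 / 136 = 0.70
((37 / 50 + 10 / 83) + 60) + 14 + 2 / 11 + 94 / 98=170003919 / 2236850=76.00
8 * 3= 24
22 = 22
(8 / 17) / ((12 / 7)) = 14 / 51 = 0.27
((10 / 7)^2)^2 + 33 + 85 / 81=38.21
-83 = -83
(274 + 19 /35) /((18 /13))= 41639 /210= 198.28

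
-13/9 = -1.44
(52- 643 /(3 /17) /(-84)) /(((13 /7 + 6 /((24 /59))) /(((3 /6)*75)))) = 120175 /558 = 215.37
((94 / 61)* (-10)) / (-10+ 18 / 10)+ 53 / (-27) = -5653 / 67527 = -0.08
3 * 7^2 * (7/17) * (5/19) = 5145/323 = 15.93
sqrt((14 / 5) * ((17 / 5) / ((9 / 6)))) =2 * sqrt(357) / 15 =2.52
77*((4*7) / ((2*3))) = 1078 / 3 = 359.33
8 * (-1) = -8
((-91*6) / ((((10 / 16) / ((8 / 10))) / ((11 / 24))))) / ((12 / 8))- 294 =-507.55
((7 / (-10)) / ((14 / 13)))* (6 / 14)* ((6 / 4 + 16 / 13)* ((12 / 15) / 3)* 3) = -213 / 350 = -0.61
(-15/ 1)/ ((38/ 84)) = -630/ 19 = -33.16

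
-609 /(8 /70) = -21315 /4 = -5328.75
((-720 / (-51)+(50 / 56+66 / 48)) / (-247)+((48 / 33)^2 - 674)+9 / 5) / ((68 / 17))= -5017739481 / 29949920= -167.54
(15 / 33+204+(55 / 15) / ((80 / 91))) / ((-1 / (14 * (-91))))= 265788.73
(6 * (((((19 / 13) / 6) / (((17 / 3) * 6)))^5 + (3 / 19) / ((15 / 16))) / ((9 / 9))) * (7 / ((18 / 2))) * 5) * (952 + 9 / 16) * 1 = 223923196198587882058979 / 59818076156837486592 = 3743.40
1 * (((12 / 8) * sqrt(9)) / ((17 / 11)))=99 / 34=2.91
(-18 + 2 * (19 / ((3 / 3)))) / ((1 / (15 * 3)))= 900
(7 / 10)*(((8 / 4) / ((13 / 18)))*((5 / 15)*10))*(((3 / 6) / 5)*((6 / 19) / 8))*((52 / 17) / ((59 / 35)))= 882 / 19057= 0.05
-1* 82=-82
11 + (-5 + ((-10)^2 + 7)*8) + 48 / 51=14670 / 17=862.94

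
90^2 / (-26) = -4050 / 13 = -311.54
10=10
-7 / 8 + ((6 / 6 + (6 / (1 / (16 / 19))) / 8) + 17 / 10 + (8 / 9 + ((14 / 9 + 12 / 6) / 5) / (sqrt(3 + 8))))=32 * sqrt(11) / 495 + 22883 / 6840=3.56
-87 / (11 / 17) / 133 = -1479 / 1463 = -1.01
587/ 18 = 32.61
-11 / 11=-1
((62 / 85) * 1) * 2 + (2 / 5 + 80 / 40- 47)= -3667 / 85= -43.14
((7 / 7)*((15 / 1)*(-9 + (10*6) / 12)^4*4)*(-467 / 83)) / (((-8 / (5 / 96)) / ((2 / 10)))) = 9340 / 83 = 112.53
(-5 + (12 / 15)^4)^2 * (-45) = -74080449 / 78125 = -948.23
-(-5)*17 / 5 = 17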